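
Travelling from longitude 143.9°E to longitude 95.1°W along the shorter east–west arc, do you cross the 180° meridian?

Naïve |-95.1 − 143.9| = 239.0° > 180°, so the shorter arc goes the other way round — across 180°.
Signed shortest Δλ = ((-95.1 − 143.9 + 180) mod 360) − 180 = 121.0°.
Going east by 121.0° from +143.9° passes through 180° before reaching -95.1°.

Yes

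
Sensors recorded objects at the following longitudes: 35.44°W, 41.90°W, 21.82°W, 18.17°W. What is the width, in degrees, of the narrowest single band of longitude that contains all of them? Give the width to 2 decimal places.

23.73°

Sort the longitudes: -41.90°, -35.44°, -21.82°, -18.17°.
Eastward gaps between consecutive values (wrapping around): 6.46°, 13.62°, 3.65°, 336.27°.
Largest gap = 336.27° ⇒ minimal covering band is its complement: 360° − 336.27° = 23.73°.
Band runs from -41.90° eastward to -18.17°.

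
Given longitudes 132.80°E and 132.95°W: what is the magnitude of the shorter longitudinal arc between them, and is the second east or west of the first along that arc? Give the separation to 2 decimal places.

94.25° east

Raw difference: -132.95 − 132.80 = -265.75°.
Normalise into (−180°, 180°]: -265.75° + 360° = 94.25°.
Positive ⇒ the second point lies to the east; separation 94.25°.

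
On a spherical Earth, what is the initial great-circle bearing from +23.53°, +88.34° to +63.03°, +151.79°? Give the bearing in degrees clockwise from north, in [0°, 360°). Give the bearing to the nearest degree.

29°

Δλ = 151.79 − 88.34 = 63.45°.
θ = atan2( sin Δλ · cos φ₂ , cos φ₁ · sin φ₂ − sin φ₁ · cos φ₂ · cos Δλ )
  = atan2(0.40570, 0.73621) = 28.858° → normalised to [0°, 360°): 28.858°.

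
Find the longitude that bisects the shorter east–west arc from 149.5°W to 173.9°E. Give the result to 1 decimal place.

167.8°W

Signed shortest Δλ from -149.5° to +173.9° is -36.6°.
Midpoint longitude = -149.5° + (-36.6°)/2 = -149.5° − 18.3° = -167.8°.
(The naïve average (-149.5 + +173.9)/2 = 12.2° is on the wrong side of the globe.)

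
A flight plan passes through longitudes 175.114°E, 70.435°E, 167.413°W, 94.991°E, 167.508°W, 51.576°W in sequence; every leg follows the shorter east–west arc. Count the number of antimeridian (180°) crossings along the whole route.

3

Leg 1: +175.114° → +70.435°, shortest Δλ = -104.679° (west) — does not cross 180°.
Leg 2: +70.435° → -167.413°, shortest Δλ = 122.152° (east) — crosses 180°.
Leg 3: -167.413° → +94.991°, shortest Δλ = -97.596° (west) — crosses 180°.
Leg 4: +94.991° → -167.508°, shortest Δλ = 97.501° (east) — crosses 180°.
Leg 5: -167.508° → -51.576°, shortest Δλ = 115.932° (east) — does not cross 180°.
Total crossings: 3.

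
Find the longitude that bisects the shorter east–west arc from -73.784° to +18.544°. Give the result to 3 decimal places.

Signed shortest Δλ from -73.784° to +18.544° is +92.328°.
Midpoint longitude = -73.784° + (+92.328°)/2 = -73.784° + 46.164° = -27.620°.

-27.620°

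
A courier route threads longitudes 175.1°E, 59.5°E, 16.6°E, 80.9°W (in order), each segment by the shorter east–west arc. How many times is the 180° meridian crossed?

Leg 1: +175.1° → +59.5°, shortest Δλ = -115.6° (west) — does not cross 180°.
Leg 2: +59.5° → +16.6°, shortest Δλ = -42.9° (west) — does not cross 180°.
Leg 3: +16.6° → -80.9°, shortest Δλ = -97.5° (west) — does not cross 180°.
Total crossings: 0.

0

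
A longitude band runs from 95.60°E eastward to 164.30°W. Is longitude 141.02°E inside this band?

Band width going east from +95.60° to -164.30°: ((-164.30 − 95.60) mod 360) = 100.10°.
Offset of +141.02° east of the west edge: ((141.02 − 95.60) mod 360) = 45.42°.
45.42° ≤ 100.10° ⇒ inside.

Yes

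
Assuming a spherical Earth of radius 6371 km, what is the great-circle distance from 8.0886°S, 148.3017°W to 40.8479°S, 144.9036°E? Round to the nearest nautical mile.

4036 nmi

Δλ = 144.9036 − -148.3017 = 293.2053°; wrapped into (−180°, 180°]: -66.7947°.
Δφ = -40.8479 − -8.0886 = -32.7593°.
a = sin²(Δφ/2) + cos φ₁ · cos φ₂ · sin²(Δλ/2) = 0.306438.
c = 2·atan2(√a, √(1−a)) = 1.17329 rad → d = 6371·c ≈ 7475.01 km ≈ 4036.18 nmi.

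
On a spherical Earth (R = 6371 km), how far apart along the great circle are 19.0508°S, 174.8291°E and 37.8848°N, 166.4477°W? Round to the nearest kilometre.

6627 km

Δλ = -166.4477 − 174.8291 = -341.2768°; wrapped into (−180°, 180°]: 18.7232°.
Δφ = 37.8848 − -19.0508 = 56.9356°.
a = sin²(Δφ/2) + cos φ₁ · cos φ₂ · sin²(Δλ/2) = 0.246949.
c = 2·atan2(√a, √(1−a)) = 1.04014 rad → d = 6371·c ≈ 6626.71 km.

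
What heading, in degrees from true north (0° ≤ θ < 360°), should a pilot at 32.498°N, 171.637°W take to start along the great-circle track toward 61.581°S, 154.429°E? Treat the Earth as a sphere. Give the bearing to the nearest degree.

196°

Δλ = 154.429 − -171.637 = 326.066°; wrapped into (−180°, 180°]: -33.934°.
θ = atan2( sin Δλ · cos φ₂ , cos φ₁ · sin φ₂ − sin φ₁ · cos φ₂ · cos Δλ )
  = atan2(-0.26567, -0.95392) = -164.437° → normalised to [0°, 360°): 195.563°.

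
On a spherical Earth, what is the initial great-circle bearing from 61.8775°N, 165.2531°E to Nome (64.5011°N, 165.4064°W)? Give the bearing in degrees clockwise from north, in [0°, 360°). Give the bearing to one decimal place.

Δλ = -165.4064 − 165.2531 = -330.6595°; wrapped into (−180°, 180°]: 29.3405°.
θ = atan2( sin Δλ · cos φ₂ , cos φ₁ · sin φ₂ − sin φ₁ · cos φ₂ · cos Δλ )
  = atan2(0.21094, 0.09448) = 65.873° → normalised to [0°, 360°): 65.873°.

65.9°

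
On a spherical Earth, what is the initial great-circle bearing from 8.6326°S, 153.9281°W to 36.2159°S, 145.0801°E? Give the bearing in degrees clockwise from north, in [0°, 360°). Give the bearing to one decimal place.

233.3°

Δλ = 145.0801 − -153.9281 = 299.0082°; wrapped into (−180°, 180°]: -60.9918°.
θ = atan2( sin Δλ · cos φ₂ , cos φ₁ · sin φ₂ − sin φ₁ · cos φ₂ · cos Δλ )
  = atan2(-0.70558, -0.52541) = -126.673° → normalised to [0°, 360°): 233.327°.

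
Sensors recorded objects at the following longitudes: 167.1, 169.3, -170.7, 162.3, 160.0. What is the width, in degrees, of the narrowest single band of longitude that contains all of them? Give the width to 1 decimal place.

Sort the longitudes: -170.7°, +160.0°, +162.3°, +167.1°, +169.3°.
Eastward gaps between consecutive values (wrapping around): 330.7°, 2.3°, 4.8°, 2.2°, 20.0°.
Largest gap = 330.7° ⇒ minimal covering band is its complement: 360° − 330.7° = 29.3°.
Band runs from +160.0° eastward to -170.7°, crossing the antimeridian.

29.3°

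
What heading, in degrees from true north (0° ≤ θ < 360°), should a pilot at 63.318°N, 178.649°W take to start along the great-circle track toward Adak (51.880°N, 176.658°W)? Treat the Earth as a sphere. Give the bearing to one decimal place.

173.8°

Δλ = -176.658 − -178.649 = 1.991°.
θ = atan2( sin Δλ · cos φ₂ , cos φ₁ · sin φ₂ − sin φ₁ · cos φ₂ · cos Δλ )
  = atan2(0.02145, -0.19797) = 173.817° → normalised to [0°, 360°): 173.817°.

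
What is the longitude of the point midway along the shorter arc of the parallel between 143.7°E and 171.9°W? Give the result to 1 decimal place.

165.9°E

Signed shortest Δλ from +143.7° to -171.9° is +44.4°.
Midpoint longitude = +143.7° + (+44.4°)/2 = +143.7° + 22.2° = +165.9°.
(The naïve average (+143.7 + -171.9)/2 = -14.1° is on the wrong side of the globe.)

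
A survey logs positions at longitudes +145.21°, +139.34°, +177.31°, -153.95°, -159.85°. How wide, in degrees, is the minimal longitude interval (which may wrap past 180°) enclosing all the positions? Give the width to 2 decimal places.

Sort the longitudes: -159.85°, -153.95°, +139.34°, +145.21°, +177.31°.
Eastward gaps between consecutive values (wrapping around): 5.90°, 293.29°, 5.87°, 32.10°, 22.84°.
Largest gap = 293.29° ⇒ minimal covering band is its complement: 360° − 293.29° = 66.71°.
Band runs from +139.34° eastward to -153.95°, crossing the antimeridian.

66.71°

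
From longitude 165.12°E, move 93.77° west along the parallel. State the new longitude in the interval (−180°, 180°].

71.35°E

Start at +165.12°; shift −93.77° → +71.35°.
+71.35° already lies in (−180°, 180°].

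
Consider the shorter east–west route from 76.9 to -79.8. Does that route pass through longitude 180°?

No

Signed shortest Δλ = ((-79.8 − 76.9 + 180) mod 360) − 180 = -156.7°.
Going west by 156.7° from +76.9° reaches -79.8° without touching 180°.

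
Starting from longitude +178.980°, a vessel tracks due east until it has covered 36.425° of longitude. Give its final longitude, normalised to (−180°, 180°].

-144.595°

Start at +178.980°; shift +36.425° → +215.405°.
+215.405° lies outside (−180°, 180°]; subtract 360° → -144.595°.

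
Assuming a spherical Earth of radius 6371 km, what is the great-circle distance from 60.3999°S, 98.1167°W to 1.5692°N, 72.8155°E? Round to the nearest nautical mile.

7250 nmi

Δλ = 72.8155 − -98.1167 = 170.9322°.
Δφ = 1.5692 − -60.3999 = 61.9691°.
a = sin²(Δφ/2) + cos φ₁ · cos φ₂ · sin²(Δλ/2) = 0.755699.
c = 2·atan2(√a, √(1−a)) = 2.10761 rad → d = 6371·c ≈ 13427.56 km ≈ 7250.30 nmi.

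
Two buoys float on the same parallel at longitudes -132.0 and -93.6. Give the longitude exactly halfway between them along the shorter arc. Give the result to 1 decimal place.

Signed shortest Δλ from -132.0° to -93.6° is +38.4°.
Midpoint longitude = -132.0° + (+38.4°)/2 = -132.0° + 19.2° = -112.8°.

-112.8°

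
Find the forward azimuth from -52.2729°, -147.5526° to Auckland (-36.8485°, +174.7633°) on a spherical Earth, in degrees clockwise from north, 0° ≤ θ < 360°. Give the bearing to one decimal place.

285.3°

Δλ = 174.7633 − -147.5526 = 322.3159°; wrapped into (−180°, 180°]: -37.6841°.
θ = atan2( sin Δλ · cos φ₂ , cos φ₁ · sin φ₂ − sin φ₁ · cos φ₂ · cos Δλ )
  = atan2(-0.48918, 0.13393) = -74.688° → normalised to [0°, 360°): 285.312°.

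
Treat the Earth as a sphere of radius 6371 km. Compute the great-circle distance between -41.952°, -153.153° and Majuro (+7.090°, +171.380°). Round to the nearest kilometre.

Δλ = 171.380 − -153.153 = 324.533°; wrapped into (−180°, 180°]: -35.467°.
Δφ = 7.090 − -41.952 = 49.042°.
a = sin²(Δφ/2) + cos φ₁ · cos φ₂ · sin²(Δλ/2) = 0.240717.
c = 2·atan2(√a, √(1−a)) = 1.02562 rad → d = 6371·c ≈ 6534.24 km.

6534 km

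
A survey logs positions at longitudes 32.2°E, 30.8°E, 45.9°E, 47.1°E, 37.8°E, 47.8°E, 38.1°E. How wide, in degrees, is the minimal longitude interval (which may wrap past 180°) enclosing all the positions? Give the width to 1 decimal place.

Sort the longitudes: +30.8°, +32.2°, +37.8°, +38.1°, +45.9°, +47.1°, +47.8°.
Eastward gaps between consecutive values (wrapping around): 1.4°, 5.6°, 0.3°, 7.8°, 1.2°, 0.7°, 343.0°.
Largest gap = 343.0° ⇒ minimal covering band is its complement: 360° − 343.0° = 17.0°.
Band runs from +30.8° eastward to +47.8°.

17.0°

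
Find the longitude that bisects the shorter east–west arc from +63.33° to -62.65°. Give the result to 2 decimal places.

+0.34°

Signed shortest Δλ from +63.33° to -62.65° is -125.98°.
Midpoint longitude = +63.33° + (-125.98°)/2 = +63.33° − 62.99° = +0.34°.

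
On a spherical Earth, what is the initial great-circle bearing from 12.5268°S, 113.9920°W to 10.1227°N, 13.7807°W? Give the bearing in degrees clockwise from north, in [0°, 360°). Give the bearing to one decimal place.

82.1°

Δλ = -13.7807 − -113.9920 = 100.2113°.
θ = atan2( sin Δλ · cos φ₂ , cos φ₁ · sin φ₂ − sin φ₁ · cos φ₂ · cos Δλ )
  = atan2(0.96884, 0.13372) = 82.142° → normalised to [0°, 360°): 82.142°.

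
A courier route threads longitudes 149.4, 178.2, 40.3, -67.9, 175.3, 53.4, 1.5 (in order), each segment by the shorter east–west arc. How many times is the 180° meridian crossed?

1

Leg 1: +149.4° → +178.2°, shortest Δλ = 28.8° (east) — does not cross 180°.
Leg 2: +178.2° → +40.3°, shortest Δλ = -137.9° (west) — does not cross 180°.
Leg 3: +40.3° → -67.9°, shortest Δλ = -108.2° (west) — does not cross 180°.
Leg 4: -67.9° → +175.3°, shortest Δλ = -116.8° (west) — crosses 180°.
Leg 5: +175.3° → +53.4°, shortest Δλ = -121.9° (west) — does not cross 180°.
Leg 6: +53.4° → +1.5°, shortest Δλ = -51.9° (west) — does not cross 180°.
Total crossings: 1.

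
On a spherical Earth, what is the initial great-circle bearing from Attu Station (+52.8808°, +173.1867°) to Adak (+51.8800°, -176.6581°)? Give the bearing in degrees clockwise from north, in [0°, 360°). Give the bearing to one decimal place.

95.1°

Δλ = -176.6581 − 173.1867 = -349.8448°; wrapped into (−180°, 180°]: 10.1552°.
θ = atan2( sin Δλ · cos φ₂ , cos φ₁ · sin φ₂ − sin φ₁ · cos φ₂ · cos Δλ )
  = atan2(0.10884, -0.00975) = 95.121° → normalised to [0°, 360°): 95.121°.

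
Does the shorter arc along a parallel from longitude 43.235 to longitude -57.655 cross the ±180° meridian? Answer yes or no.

No

Signed shortest Δλ = ((-57.655 − 43.235 + 180) mod 360) − 180 = -100.89°.
Going west by 100.89° from +43.235° reaches -57.655° without touching 180°.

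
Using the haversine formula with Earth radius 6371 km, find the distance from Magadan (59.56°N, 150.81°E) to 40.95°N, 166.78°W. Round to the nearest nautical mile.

Δλ = -166.78 − 150.81 = -317.59°; wrapped into (−180°, 180°]: 42.41°.
Δφ = 40.95 − 59.56 = -18.61°.
a = sin²(Δφ/2) + cos φ₁ · cos φ₂ · sin²(Δλ/2) = 0.076207.
c = 2·atan2(√a, √(1−a)) = 0.55938 rad → d = 6371·c ≈ 3563.78 km ≈ 1924.29 nmi.

1924 nmi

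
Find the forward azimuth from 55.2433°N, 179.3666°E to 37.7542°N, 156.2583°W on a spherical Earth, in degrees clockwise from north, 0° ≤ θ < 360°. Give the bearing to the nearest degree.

Δλ = -156.2583 − 179.3666 = -335.6249°; wrapped into (−180°, 180°]: 24.3751°.
θ = atan2( sin Δλ · cos φ₂ , cos φ₁ · sin φ₂ − sin φ₁ · cos φ₂ · cos Δλ )
  = atan2(0.32631, -0.24262) = 126.632° → normalised to [0°, 360°): 126.632°.

127°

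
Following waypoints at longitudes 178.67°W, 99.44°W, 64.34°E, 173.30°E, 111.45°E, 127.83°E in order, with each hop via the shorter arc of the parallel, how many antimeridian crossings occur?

0

Leg 1: -178.67° → -99.44°, shortest Δλ = 79.23° (east) — does not cross 180°.
Leg 2: -99.44° → +64.34°, shortest Δλ = 163.78° (east) — does not cross 180°.
Leg 3: +64.34° → +173.30°, shortest Δλ = 108.96° (east) — does not cross 180°.
Leg 4: +173.30° → +111.45°, shortest Δλ = -61.85° (west) — does not cross 180°.
Leg 5: +111.45° → +127.83°, shortest Δλ = 16.38° (east) — does not cross 180°.
Total crossings: 0.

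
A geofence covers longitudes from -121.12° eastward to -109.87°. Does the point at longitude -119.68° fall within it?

Yes

Band width going east from -121.12° to -109.87°: ((-109.87 − -121.12) mod 360) = 11.25°.
Offset of -119.68° east of the west edge: ((-119.68 − -121.12) mod 360) = 1.44°.
1.44° ≤ 11.25° ⇒ inside.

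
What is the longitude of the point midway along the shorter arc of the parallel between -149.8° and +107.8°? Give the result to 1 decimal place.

+159.0°

Signed shortest Δλ from -149.8° to +107.8° is -102.4°.
Midpoint longitude = -149.8° + (-102.4°)/2 = -149.8° − 51.2° = -201.0°.
Normalise into (−180°, 180°]: +159.0°.
(The naïve average (-149.8 + +107.8)/2 = -21.0° is on the wrong side of the globe.)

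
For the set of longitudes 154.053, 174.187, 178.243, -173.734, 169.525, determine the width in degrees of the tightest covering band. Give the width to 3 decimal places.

32.213°

Sort the longitudes: -173.734°, +154.053°, +169.525°, +174.187°, +178.243°.
Eastward gaps between consecutive values (wrapping around): 327.787°, 15.472°, 4.662°, 4.056°, 8.023°.
Largest gap = 327.787° ⇒ minimal covering band is its complement: 360° − 327.787° = 32.213°.
Band runs from +154.053° eastward to -173.734°, crossing the antimeridian.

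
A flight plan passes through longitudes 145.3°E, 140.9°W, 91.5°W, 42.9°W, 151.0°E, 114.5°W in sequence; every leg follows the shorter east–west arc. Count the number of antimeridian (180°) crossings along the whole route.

3

Leg 1: +145.3° → -140.9°, shortest Δλ = 73.8° (east) — crosses 180°.
Leg 2: -140.9° → -91.5°, shortest Δλ = 49.4° (east) — does not cross 180°.
Leg 3: -91.5° → -42.9°, shortest Δλ = 48.6° (east) — does not cross 180°.
Leg 4: -42.9° → +151.0°, shortest Δλ = -166.1° (west) — crosses 180°.
Leg 5: +151.0° → -114.5°, shortest Δλ = 94.5° (east) — crosses 180°.
Total crossings: 3.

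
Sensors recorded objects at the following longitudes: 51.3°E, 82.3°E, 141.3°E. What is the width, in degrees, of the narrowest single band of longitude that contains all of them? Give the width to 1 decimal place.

Sort the longitudes: +51.3°, +82.3°, +141.3°.
Eastward gaps between consecutive values (wrapping around): 31.0°, 59.0°, 270.0°.
Largest gap = 270.0° ⇒ minimal covering band is its complement: 360° − 270.0° = 90.0°.
Band runs from +51.3° eastward to +141.3°.

90.0°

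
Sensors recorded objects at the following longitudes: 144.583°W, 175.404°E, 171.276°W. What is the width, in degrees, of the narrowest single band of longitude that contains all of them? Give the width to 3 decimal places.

Sort the longitudes: -171.276°, -144.583°, +175.404°.
Eastward gaps between consecutive values (wrapping around): 26.693°, 319.987°, 13.320°.
Largest gap = 319.987° ⇒ minimal covering band is its complement: 360° − 319.987° = 40.013°.
Band runs from +175.404° eastward to -144.583°, crossing the antimeridian.

40.013°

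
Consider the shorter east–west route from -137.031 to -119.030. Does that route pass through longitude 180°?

Signed shortest Δλ = ((-119.030 − -137.031 + 180) mod 360) − 180 = 18.001°.
Going east by 18.001° from -137.031° reaches -119.030° without touching 180°.

No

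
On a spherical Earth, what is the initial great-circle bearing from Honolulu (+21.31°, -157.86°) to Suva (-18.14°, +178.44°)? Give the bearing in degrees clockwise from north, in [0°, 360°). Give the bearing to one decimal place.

Δλ = 178.44 − -157.86 = 336.30°; wrapped into (−180°, 180°]: -23.70°.
θ = atan2( sin Δλ · cos φ₂ , cos φ₁ · sin φ₂ − sin φ₁ · cos φ₂ · cos Δλ )
  = atan2(-0.38197, -0.60628) = -147.788° → normalised to [0°, 360°): 212.212°.

212.2°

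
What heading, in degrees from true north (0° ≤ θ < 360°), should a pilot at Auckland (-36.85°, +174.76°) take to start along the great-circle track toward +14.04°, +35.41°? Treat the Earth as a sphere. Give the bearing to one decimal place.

248.6°

Δλ = 35.41 − 174.76 = -139.35°.
θ = atan2( sin Δλ · cos φ₂ , cos φ₁ · sin φ₂ − sin φ₁ · cos φ₂ · cos Δλ )
  = atan2(-0.63198, -0.24729) = -111.370° → normalised to [0°, 360°): 248.630°.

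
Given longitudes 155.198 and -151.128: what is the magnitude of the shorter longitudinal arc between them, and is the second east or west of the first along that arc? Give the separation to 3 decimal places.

Raw difference: -151.128 − 155.198 = -306.326°.
Normalise into (−180°, 180°]: -306.326° + 360° = 53.674°.
Positive ⇒ the second point lies to the east; separation 53.674°.

53.674° east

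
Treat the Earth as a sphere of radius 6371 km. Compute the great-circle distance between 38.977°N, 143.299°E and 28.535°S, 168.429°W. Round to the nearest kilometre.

Δλ = -168.429 − 143.299 = -311.728°; wrapped into (−180°, 180°]: 48.272°.
Δφ = -28.535 − 38.977 = -67.512°.
a = sin²(Δφ/2) + cos φ₁ · cos φ₂ · sin²(Δλ/2) = 0.422948.
c = 2·atan2(√a, √(1−a)) = 1.41608 rad → d = 6371·c ≈ 9021.82 km.

9022 km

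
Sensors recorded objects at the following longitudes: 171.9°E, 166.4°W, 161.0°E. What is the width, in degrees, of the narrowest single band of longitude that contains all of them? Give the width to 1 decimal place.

32.6°

Sort the longitudes: -166.4°, +161.0°, +171.9°.
Eastward gaps between consecutive values (wrapping around): 327.4°, 10.9°, 21.7°.
Largest gap = 327.4° ⇒ minimal covering band is its complement: 360° − 327.4° = 32.6°.
Band runs from +161.0° eastward to -166.4°, crossing the antimeridian.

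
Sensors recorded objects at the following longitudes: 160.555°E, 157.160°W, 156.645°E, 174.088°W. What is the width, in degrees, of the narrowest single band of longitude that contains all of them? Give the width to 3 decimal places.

Sort the longitudes: -174.088°, -157.160°, +156.645°, +160.555°.
Eastward gaps between consecutive values (wrapping around): 16.928°, 313.805°, 3.910°, 25.357°.
Largest gap = 313.805° ⇒ minimal covering band is its complement: 360° − 313.805° = 46.195°.
Band runs from +156.645° eastward to -157.160°, crossing the antimeridian.

46.195°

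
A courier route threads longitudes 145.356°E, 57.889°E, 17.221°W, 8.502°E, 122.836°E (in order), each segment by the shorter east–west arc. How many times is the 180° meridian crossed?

0

Leg 1: +145.356° → +57.889°, shortest Δλ = -87.467° (west) — does not cross 180°.
Leg 2: +57.889° → -17.221°, shortest Δλ = -75.11° (west) — does not cross 180°.
Leg 3: -17.221° → +8.502°, shortest Δλ = 25.723° (east) — does not cross 180°.
Leg 4: +8.502° → +122.836°, shortest Δλ = 114.334° (east) — does not cross 180°.
Total crossings: 0.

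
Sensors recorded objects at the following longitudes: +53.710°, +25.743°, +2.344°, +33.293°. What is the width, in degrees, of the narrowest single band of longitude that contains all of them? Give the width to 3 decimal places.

51.366°

Sort the longitudes: +2.344°, +25.743°, +33.293°, +53.710°.
Eastward gaps between consecutive values (wrapping around): 23.399°, 7.550°, 20.417°, 308.634°.
Largest gap = 308.634° ⇒ minimal covering band is its complement: 360° − 308.634° = 51.366°.
Band runs from +2.344° eastward to +53.710°.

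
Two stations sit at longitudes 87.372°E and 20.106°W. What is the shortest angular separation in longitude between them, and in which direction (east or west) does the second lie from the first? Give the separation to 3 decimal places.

Raw difference: -20.106 − 87.372 = -107.478°.
Normalise into (−180°, 180°]: -107.478° stays -107.478°.
Negative ⇒ the second point lies to the west; separation 107.478°.

107.478° west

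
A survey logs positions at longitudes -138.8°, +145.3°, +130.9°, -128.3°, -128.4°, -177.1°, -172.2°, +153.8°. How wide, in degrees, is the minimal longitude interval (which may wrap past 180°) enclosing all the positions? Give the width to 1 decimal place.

100.8°

Sort the longitudes: -177.1°, -172.2°, -138.8°, -128.4°, -128.3°, +130.9°, +145.3°, +153.8°.
Eastward gaps between consecutive values (wrapping around): 4.9°, 33.4°, 10.4°, 0.1°, 259.2°, 14.4°, 8.5°, 29.1°.
Largest gap = 259.2° ⇒ minimal covering band is its complement: 360° − 259.2° = 100.8°.
Band runs from +130.9° eastward to -128.3°, crossing the antimeridian.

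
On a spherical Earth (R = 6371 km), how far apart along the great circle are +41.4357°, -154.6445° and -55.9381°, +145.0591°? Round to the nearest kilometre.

12219 km

Δλ = 145.0591 − -154.6445 = 299.7036°; wrapped into (−180°, 180°]: -60.2964°.
Δφ = -55.9381 − 41.4357 = -97.3738°.
a = sin²(Δφ/2) + cos φ₁ · cos φ₂ · sin²(Δλ/2) = 0.670087.
c = 2·atan2(√a, √(1−a)) = 1.91790 rad → d = 6371·c ≈ 12218.94 km.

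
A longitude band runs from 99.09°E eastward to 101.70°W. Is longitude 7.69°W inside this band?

Band width going east from +99.09° to -101.70°: ((-101.70 − 99.09) mod 360) = 159.21°.
Offset of -7.69° east of the west edge: ((-7.69 − 99.09) mod 360) = 253.22°.
253.22° > 159.21° ⇒ outside.

No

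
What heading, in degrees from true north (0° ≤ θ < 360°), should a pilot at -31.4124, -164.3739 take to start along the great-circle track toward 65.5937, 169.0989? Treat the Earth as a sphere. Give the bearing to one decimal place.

349.2°

Δλ = 169.0989 − -164.3739 = 333.4728°; wrapped into (−180°, 180°]: -26.5272°.
θ = atan2( sin Δλ · cos φ₂ , cos φ₁ · sin φ₂ − sin φ₁ · cos φ₂ · cos Δλ )
  = atan2(-0.18455, 0.96986) = -10.774° → normalised to [0°, 360°): 349.226°.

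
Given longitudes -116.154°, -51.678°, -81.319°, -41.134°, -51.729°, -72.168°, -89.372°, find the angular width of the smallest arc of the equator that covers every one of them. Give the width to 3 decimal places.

75.020°

Sort the longitudes: -116.154°, -89.372°, -81.319°, -72.168°, -51.729°, -51.678°, -41.134°.
Eastward gaps between consecutive values (wrapping around): 26.782°, 8.053°, 9.151°, 20.439°, 0.051°, 10.544°, 284.980°.
Largest gap = 284.980° ⇒ minimal covering band is its complement: 360° − 284.980° = 75.020°.
Band runs from -116.154° eastward to -41.134°.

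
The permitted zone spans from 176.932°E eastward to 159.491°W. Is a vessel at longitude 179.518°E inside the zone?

Band width going east from +176.932° to -159.491°: ((-159.491 − 176.932) mod 360) = 23.577°.
Offset of +179.518° east of the west edge: ((179.518 − 176.932) mod 360) = 2.586°.
2.586° ≤ 23.577° ⇒ inside.

Yes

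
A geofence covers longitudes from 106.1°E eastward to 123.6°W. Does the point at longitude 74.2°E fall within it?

No

Band width going east from +106.1° to -123.6°: ((-123.6 − 106.1) mod 360) = 130.3°.
Offset of +74.2° east of the west edge: ((74.2 − 106.1) mod 360) = 328.1°.
328.1° > 130.3° ⇒ outside.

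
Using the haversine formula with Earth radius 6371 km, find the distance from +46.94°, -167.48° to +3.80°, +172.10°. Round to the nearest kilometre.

5184 km

Δλ = 172.10 − -167.48 = 339.58°; wrapped into (−180°, 180°]: -20.42°.
Δφ = 3.80 − 46.94 = -43.14°.
a = sin²(Δφ/2) + cos φ₁ · cos φ₂ · sin²(Δλ/2) = 0.156563.
c = 2·atan2(√a, √(1−a)) = 0.81362 rad → d = 6371·c ≈ 5183.55 km.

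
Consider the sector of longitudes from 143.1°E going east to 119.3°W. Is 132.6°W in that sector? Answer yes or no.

Band width going east from +143.1° to -119.3°: ((-119.3 − 143.1) mod 360) = 97.6°.
Offset of -132.6° east of the west edge: ((-132.6 − 143.1) mod 360) = 84.3°.
84.3° ≤ 97.6° ⇒ inside.

Yes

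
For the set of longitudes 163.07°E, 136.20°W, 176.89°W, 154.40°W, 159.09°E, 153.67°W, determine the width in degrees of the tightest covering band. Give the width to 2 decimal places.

Sort the longitudes: -176.89°, -154.40°, -153.67°, -136.20°, +159.09°, +163.07°.
Eastward gaps between consecutive values (wrapping around): 22.49°, 0.73°, 17.47°, 295.29°, 3.98°, 20.04°.
Largest gap = 295.29° ⇒ minimal covering band is its complement: 360° − 295.29° = 64.71°.
Band runs from +159.09° eastward to -136.20°, crossing the antimeridian.

64.71°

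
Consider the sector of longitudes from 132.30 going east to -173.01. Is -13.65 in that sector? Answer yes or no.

No

Band width going east from +132.30° to -173.01°: ((-173.01 − 132.30) mod 360) = 54.69°.
Offset of -13.65° east of the west edge: ((-13.65 − 132.30) mod 360) = 214.05°.
214.05° > 54.69° ⇒ outside.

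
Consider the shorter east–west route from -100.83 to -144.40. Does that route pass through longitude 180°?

No

Signed shortest Δλ = ((-144.40 − -100.83 + 180) mod 360) − 180 = -43.57°.
Going west by 43.57° from -100.83° reaches -144.40° without touching 180°.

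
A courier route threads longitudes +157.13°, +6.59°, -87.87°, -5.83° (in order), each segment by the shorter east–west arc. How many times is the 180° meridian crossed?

0

Leg 1: +157.13° → +6.59°, shortest Δλ = -150.54° (west) — does not cross 180°.
Leg 2: +6.59° → -87.87°, shortest Δλ = -94.46° (west) — does not cross 180°.
Leg 3: -87.87° → -5.83°, shortest Δλ = 82.04° (east) — does not cross 180°.
Total crossings: 0.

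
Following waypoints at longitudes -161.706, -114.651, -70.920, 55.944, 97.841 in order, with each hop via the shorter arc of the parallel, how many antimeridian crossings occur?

Leg 1: -161.706° → -114.651°, shortest Δλ = 47.055° (east) — does not cross 180°.
Leg 2: -114.651° → -70.920°, shortest Δλ = 43.731° (east) — does not cross 180°.
Leg 3: -70.920° → +55.944°, shortest Δλ = 126.864° (east) — does not cross 180°.
Leg 4: +55.944° → +97.841°, shortest Δλ = 41.897° (east) — does not cross 180°.
Total crossings: 0.

0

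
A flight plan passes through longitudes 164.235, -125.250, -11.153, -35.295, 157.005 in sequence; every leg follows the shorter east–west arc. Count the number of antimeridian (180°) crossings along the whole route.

Leg 1: +164.235° → -125.250°, shortest Δλ = 70.515° (east) — crosses 180°.
Leg 2: -125.250° → -11.153°, shortest Δλ = 114.097° (east) — does not cross 180°.
Leg 3: -11.153° → -35.295°, shortest Δλ = -24.142° (west) — does not cross 180°.
Leg 4: -35.295° → +157.005°, shortest Δλ = -167.7° (west) — crosses 180°.
Total crossings: 2.

2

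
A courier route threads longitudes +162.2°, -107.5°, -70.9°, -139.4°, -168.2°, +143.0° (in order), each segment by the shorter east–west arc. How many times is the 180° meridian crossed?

Leg 1: +162.2° → -107.5°, shortest Δλ = 90.3° (east) — crosses 180°.
Leg 2: -107.5° → -70.9°, shortest Δλ = 36.6° (east) — does not cross 180°.
Leg 3: -70.9° → -139.4°, shortest Δλ = -68.5° (west) — does not cross 180°.
Leg 4: -139.4° → -168.2°, shortest Δλ = -28.8° (west) — does not cross 180°.
Leg 5: -168.2° → +143.0°, shortest Δλ = -48.8° (west) — crosses 180°.
Total crossings: 2.

2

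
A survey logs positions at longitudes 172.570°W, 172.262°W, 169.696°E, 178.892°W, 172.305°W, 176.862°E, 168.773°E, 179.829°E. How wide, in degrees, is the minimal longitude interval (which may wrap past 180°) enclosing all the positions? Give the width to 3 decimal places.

Sort the longitudes: -178.892°, -172.570°, -172.305°, -172.262°, +168.773°, +169.696°, +176.862°, +179.829°.
Eastward gaps between consecutive values (wrapping around): 6.322°, 0.265°, 0.043°, 341.035°, 0.923°, 7.166°, 2.967°, 1.279°.
Largest gap = 341.035° ⇒ minimal covering band is its complement: 360° − 341.035° = 18.965°.
Band runs from +168.773° eastward to -172.262°, crossing the antimeridian.

18.965°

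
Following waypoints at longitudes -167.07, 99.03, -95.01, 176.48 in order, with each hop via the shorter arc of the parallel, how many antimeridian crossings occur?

3

Leg 1: -167.07° → +99.03°, shortest Δλ = -93.9° (west) — crosses 180°.
Leg 2: +99.03° → -95.01°, shortest Δλ = 165.96° (east) — crosses 180°.
Leg 3: -95.01° → +176.48°, shortest Δλ = -88.51° (west) — crosses 180°.
Total crossings: 3.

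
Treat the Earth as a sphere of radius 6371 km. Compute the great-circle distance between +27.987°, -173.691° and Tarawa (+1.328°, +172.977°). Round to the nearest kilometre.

Δλ = 172.977 − -173.691 = 346.668°; wrapped into (−180°, 180°]: -13.332°.
Δφ = 1.328 − 27.987 = -26.659°.
a = sin²(Δφ/2) + cos φ₁ · cos φ₂ · sin²(Δλ/2) = 0.065050.
c = 2·atan2(√a, √(1−a)) = 0.51579 rad → d = 6371·c ≈ 3286.13 km.

3286 km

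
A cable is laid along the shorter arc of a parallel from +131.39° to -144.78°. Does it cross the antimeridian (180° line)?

Naïve |-144.78 − 131.39| = 276.17° > 180°, so the shorter arc goes the other way round — across 180°.
Signed shortest Δλ = ((-144.78 − 131.39 + 180) mod 360) − 180 = 83.83°.
Going east by 83.83° from +131.39° passes through 180° before reaching -144.78°.

Yes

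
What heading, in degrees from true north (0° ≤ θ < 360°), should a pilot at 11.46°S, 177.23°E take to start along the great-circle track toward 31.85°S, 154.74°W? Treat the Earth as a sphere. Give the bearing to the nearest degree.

133°

Δλ = -154.74 − 177.23 = -331.97°; wrapped into (−180°, 180°]: 28.03°.
θ = atan2( sin Δλ · cos φ₂ , cos φ₁ · sin φ₂ − sin φ₁ · cos φ₂ · cos Δλ )
  = atan2(0.39918, -0.36820) = 132.689° → normalised to [0°, 360°): 132.689°.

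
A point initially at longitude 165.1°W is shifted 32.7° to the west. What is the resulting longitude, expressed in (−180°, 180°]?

Start at -165.1°; shift −32.7° → -197.8°.
-197.8° lies outside (−180°, 180°]; add 360° → +162.2°.

162.2°E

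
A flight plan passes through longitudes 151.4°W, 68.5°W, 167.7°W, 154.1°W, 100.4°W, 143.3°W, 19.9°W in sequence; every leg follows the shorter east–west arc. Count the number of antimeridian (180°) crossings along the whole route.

Leg 1: -151.4° → -68.5°, shortest Δλ = 82.9° (east) — does not cross 180°.
Leg 2: -68.5° → -167.7°, shortest Δλ = -99.2° (west) — does not cross 180°.
Leg 3: -167.7° → -154.1°, shortest Δλ = 13.6° (east) — does not cross 180°.
Leg 4: -154.1° → -100.4°, shortest Δλ = 53.7° (east) — does not cross 180°.
Leg 5: -100.4° → -143.3°, shortest Δλ = -42.9° (west) — does not cross 180°.
Leg 6: -143.3° → -19.9°, shortest Δλ = 123.4° (east) — does not cross 180°.
Total crossings: 0.

0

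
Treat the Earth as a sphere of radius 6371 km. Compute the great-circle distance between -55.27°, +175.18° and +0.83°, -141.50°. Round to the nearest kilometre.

7368 km

Δλ = -141.50 − 175.18 = -316.68°; wrapped into (−180°, 180°]: 43.32°.
Δφ = 0.83 − -55.27 = 56.10°.
a = sin²(Δφ/2) + cos φ₁ · cos φ₂ · sin²(Δλ/2) = 0.298733.
c = 2·atan2(√a, √(1−a)) = 1.15651 rad → d = 6371·c ≈ 7368.14 km.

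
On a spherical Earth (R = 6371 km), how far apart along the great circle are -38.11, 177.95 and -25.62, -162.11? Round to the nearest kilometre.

2331 km

Δλ = -162.11 − 177.95 = -340.06°; wrapped into (−180°, 180°]: 19.94°.
Δφ = -25.62 − -38.11 = 12.49°.
a = sin²(Δφ/2) + cos φ₁ · cos φ₂ · sin²(Δλ/2) = 0.033099.
c = 2·atan2(√a, √(1−a)) = 0.36590 rad → d = 6371·c ≈ 2331.16 km.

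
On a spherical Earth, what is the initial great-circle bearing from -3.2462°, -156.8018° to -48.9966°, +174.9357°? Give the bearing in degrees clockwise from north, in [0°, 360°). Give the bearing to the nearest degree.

203°

Δλ = 174.9357 − -156.8018 = 331.7375°; wrapped into (−180°, 180°]: -28.2625°.
θ = atan2( sin Δλ · cos φ₂ , cos φ₁ · sin φ₂ − sin φ₁ · cos φ₂ · cos Δλ )
  = atan2(-0.31067, -0.72074) = -156.682° → normalised to [0°, 360°): 203.318°.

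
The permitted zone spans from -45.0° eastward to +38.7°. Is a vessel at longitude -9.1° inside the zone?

Yes

Band width going east from -45.0° to +38.7°: ((38.7 − -45.0) mod 360) = 83.7°.
Offset of -9.1° east of the west edge: ((-9.1 − -45.0) mod 360) = 35.9°.
35.9° ≤ 83.7° ⇒ inside.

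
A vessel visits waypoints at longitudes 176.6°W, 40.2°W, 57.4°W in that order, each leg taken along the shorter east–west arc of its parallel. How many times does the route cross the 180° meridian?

0

Leg 1: -176.6° → -40.2°, shortest Δλ = 136.4° (east) — does not cross 180°.
Leg 2: -40.2° → -57.4°, shortest Δλ = -17.2° (west) — does not cross 180°.
Total crossings: 0.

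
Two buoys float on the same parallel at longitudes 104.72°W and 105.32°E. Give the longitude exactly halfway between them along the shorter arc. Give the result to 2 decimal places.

179.70°W

Signed shortest Δλ from -104.72° to +105.32° is -149.96°.
Midpoint longitude = -104.72° + (-149.96°)/2 = -104.72° − 74.98° = -179.70°.
(The naïve average (-104.72 + +105.32)/2 = 0.3° is on the wrong side of the globe.)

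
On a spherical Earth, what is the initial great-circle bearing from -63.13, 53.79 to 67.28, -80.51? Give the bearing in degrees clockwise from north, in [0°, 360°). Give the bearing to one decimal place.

Δλ = -80.51 − 53.79 = -134.30°.
θ = atan2( sin Δλ · cos φ₂ , cos φ₁ · sin φ₂ − sin φ₁ · cos φ₂ · cos Δλ )
  = atan2(-0.27642, 0.17627) = -57.474° → normalised to [0°, 360°): 302.526°.

302.5°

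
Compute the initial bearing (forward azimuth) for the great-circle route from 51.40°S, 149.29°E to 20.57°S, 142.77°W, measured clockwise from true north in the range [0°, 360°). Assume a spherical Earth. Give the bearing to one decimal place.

86.3°

Δλ = -142.77 − 149.29 = -292.06°; wrapped into (−180°, 180°]: 67.94°.
θ = atan2( sin Δλ · cos φ₂ , cos φ₁ · sin φ₂ − sin φ₁ · cos φ₂ · cos Δλ )
  = atan2(0.86770, 0.05561) = 86.333° → normalised to [0°, 360°): 86.333°.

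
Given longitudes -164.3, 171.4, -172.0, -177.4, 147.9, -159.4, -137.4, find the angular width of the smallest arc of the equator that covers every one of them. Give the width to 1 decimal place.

74.7°

Sort the longitudes: -177.4°, -172.0°, -164.3°, -159.4°, -137.4°, +147.9°, +171.4°.
Eastward gaps between consecutive values (wrapping around): 5.4°, 7.7°, 4.9°, 22.0°, 285.3°, 23.5°, 11.2°.
Largest gap = 285.3° ⇒ minimal covering band is its complement: 360° − 285.3° = 74.7°.
Band runs from +147.9° eastward to -137.4°, crossing the antimeridian.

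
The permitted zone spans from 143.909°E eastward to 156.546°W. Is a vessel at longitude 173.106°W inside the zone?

Yes

Band width going east from +143.909° to -156.546°: ((-156.546 − 143.909) mod 360) = 59.545°.
Offset of -173.106° east of the west edge: ((-173.106 − 143.909) mod 360) = 42.985°.
42.985° ≤ 59.545° ⇒ inside.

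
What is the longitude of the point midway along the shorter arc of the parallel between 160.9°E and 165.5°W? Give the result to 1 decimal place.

177.7°E

Signed shortest Δλ from +160.9° to -165.5° is +33.6°.
Midpoint longitude = +160.9° + (+33.6°)/2 = +160.9° + 16.8° = +177.7°.
(The naïve average (+160.9 + -165.5)/2 = -2.3° is on the wrong side of the globe.)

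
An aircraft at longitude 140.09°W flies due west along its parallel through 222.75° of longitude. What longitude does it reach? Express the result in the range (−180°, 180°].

Start at -140.09°; shift −222.75° → -362.84°.
-362.84° lies outside (−180°, 180°]; add 360° → -2.84°.

2.84°W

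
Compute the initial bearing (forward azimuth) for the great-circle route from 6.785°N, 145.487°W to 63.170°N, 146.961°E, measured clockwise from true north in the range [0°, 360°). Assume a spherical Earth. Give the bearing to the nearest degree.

334°

Δλ = 146.961 − -145.487 = 292.448°; wrapped into (−180°, 180°]: -67.552°.
θ = atan2( sin Δλ · cos φ₂ , cos φ₁ · sin φ₂ − sin φ₁ · cos φ₂ · cos Δλ )
  = atan2(-0.41714, 0.86574) = -25.726° → normalised to [0°, 360°): 334.274°.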